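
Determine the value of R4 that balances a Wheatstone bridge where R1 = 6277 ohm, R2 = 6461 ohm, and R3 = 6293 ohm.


At balance: R1*R4 = R2*R3, so R4 = R2*R3/R1.
R4 = 6461 * 6293 / 6277
R4 = 40659073 / 6277
R4 = 6477.47 ohm

6477.47 ohm


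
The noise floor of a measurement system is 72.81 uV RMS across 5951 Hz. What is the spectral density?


Noise spectral density = Vrms / sqrt(BW).
NSD = 72.81 / sqrt(5951)
NSD = 72.81 / 77.1427
NSD = 0.9438 uV/sqrt(Hz)

0.9438 uV/sqrt(Hz)


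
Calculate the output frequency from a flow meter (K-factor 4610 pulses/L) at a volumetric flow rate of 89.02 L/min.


Frequency = K * Q / 60 (converting L/min to L/s).
f = 4610 * 89.02 / 60
f = 410382.2 / 60
f = 6839.7 Hz

6839.7 Hz


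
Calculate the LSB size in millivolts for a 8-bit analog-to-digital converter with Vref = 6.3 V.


The resolution (LSB) of an ADC is Vref / 2^n.
LSB = 6.3 / 2^8
LSB = 6.3 / 256
LSB = 0.02460937 V = 24.609375 mV

24.609375 mV


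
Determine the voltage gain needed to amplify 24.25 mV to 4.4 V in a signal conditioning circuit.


Gain = Vout / Vin (converting to same units).
G = 4.4 V / 24.25 mV
G = 4400.0 mV / 24.25 mV
G = 181.44

181.44


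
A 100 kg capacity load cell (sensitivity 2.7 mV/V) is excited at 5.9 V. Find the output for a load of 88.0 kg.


Vout = rated_output * Vex * (load / capacity).
Vout = 2.7 * 5.9 * (88.0 / 100)
Vout = 2.7 * 5.9 * 0.88
Vout = 14.018 mV

14.018 mV


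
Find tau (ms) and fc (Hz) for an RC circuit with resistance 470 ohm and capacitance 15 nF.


Time constant: tau = R * C.
tau = 470 * 1.50e-08 = 7.05e-06 s
tau = 0.0071 ms
Cutoff frequency: fc = 1 / (2*pi*R*C).
fc = 1 / (2*pi*7.05e-06) = 22575.17 Hz

tau = 0.0071 ms, fc = 22575.17 Hz


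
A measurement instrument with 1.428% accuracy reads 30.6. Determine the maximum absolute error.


Absolute error = (accuracy% / 100) * reading.
Error = (1.428 / 100) * 30.6
Error = 0.01428 * 30.6
Error = 0.437

0.437


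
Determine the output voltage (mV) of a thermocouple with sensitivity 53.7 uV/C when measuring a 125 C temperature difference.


The thermocouple output V = sensitivity * dT.
V = 53.7 uV/C * 125 C
V = 6712.5 uV
V = 6.713 mV

6.713 mV


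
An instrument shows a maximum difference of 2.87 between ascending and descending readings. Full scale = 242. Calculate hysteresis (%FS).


Hysteresis = (max difference / full scale) * 100%.
H = (2.87 / 242) * 100
H = 1.186 %FS

1.186 %FS


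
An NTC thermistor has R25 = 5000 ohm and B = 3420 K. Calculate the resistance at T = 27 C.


NTC thermistor equation: Rt = R25 * exp(B * (1/T - 1/T25)).
T in Kelvin: 300.15 K, T25 = 298.15 K
1/T - 1/T25 = 1/300.15 - 1/298.15 = -2.235e-05
B * (1/T - 1/T25) = 3420 * -2.235e-05 = -0.0764
Rt = 5000 * exp(-0.0764) = 4632.1 ohm

4632.1 ohm


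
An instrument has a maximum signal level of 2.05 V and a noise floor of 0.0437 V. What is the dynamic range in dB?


Dynamic range = 20 * log10(Vmax / Vnoise).
DR = 20 * log10(2.05 / 0.0437)
DR = 20 * log10(46.91)
DR = 33.43 dB

33.43 dB


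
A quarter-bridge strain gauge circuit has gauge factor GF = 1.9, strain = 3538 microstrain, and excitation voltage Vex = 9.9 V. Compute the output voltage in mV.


Quarter bridge output: Vout = (GF * epsilon * Vex) / 4.
Vout = (1.9 * 3538e-6 * 9.9) / 4
Vout = 0.06654978 / 4 V
Vout = 0.01663745 V = 16.6374 mV

16.6374 mV


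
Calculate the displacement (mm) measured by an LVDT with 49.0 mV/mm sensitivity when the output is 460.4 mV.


Displacement = Vout / sensitivity.
d = 460.4 / 49.0
d = 9.396 mm

9.396 mm


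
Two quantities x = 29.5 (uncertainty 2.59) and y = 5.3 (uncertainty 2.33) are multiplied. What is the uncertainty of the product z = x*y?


For a product z = x*y, the relative uncertainty is:
uz/z = sqrt((ux/x)^2 + (uy/y)^2)
Relative uncertainties: ux/x = 2.59/29.5 = 0.087797
uy/y = 2.33/5.3 = 0.439623
z = 29.5 * 5.3 = 156.3
uz = 156.3 * sqrt(0.087797^2 + 0.439623^2) = 70.092

70.092


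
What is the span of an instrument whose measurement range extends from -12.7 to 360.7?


Span = upper range - lower range.
Span = 360.7 - (-12.7)
Span = 373.4

373.4


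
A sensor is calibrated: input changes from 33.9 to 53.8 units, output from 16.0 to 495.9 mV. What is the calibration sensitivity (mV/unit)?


Sensitivity = (y2 - y1) / (x2 - x1).
S = (495.9 - 16.0) / (53.8 - 33.9)
S = 479.9 / 19.9
S = 24.1156 mV/unit

24.1156 mV/unit


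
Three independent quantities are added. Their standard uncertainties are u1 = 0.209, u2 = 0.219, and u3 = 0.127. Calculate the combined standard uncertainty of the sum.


For a sum of independent quantities, uc = sqrt(u1^2 + u2^2 + u3^2).
uc = sqrt(0.209^2 + 0.219^2 + 0.127^2)
uc = sqrt(0.043681 + 0.047961 + 0.016129)
uc = 0.3283

0.3283


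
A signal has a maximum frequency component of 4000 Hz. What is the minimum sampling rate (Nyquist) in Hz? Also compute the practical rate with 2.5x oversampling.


By Nyquist theorem, fs_min = 2 * fmax.
fs_min = 2 * 4000 = 8000 Hz
Practical rate = 2.5 * fs_min = 2.5 * 8000 = 20000 Hz

fs_min = 8000 Hz, fs_practical = 20000 Hz


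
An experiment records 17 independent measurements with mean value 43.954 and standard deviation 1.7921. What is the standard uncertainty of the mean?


The standard uncertainty for Type A evaluation is u = s / sqrt(n).
u = 1.7921 / sqrt(17)
u = 1.7921 / 4.1231
u = 0.4346

0.4346


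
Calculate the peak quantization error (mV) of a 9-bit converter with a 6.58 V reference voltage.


The maximum quantization error is +/- LSB/2.
LSB = Vref / 2^n = 6.58 / 512 = 0.01285156 V
Max error = LSB / 2 = 0.01285156 / 2 = 0.00642578 V
Max error = 6.4258 mV

6.4258 mV


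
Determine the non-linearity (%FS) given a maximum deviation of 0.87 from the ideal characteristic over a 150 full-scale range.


Linearity error = (max deviation / full scale) * 100%.
Linearity = (0.87 / 150) * 100
Linearity = 0.58 %FS

0.58 %FS


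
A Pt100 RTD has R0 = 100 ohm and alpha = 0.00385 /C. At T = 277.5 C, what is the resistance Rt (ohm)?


The RTD equation: Rt = R0 * (1 + alpha * T).
Rt = 100 * (1 + 0.00385 * 277.5)
Rt = 100 * (1 + 1.068375)
Rt = 100 * 2.068375
Rt = 206.838 ohm

206.838 ohm


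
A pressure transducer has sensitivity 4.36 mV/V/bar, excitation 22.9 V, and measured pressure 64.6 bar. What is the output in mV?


Output = sensitivity * Vex * P.
Vout = 4.36 * 22.9 * 64.6
Vout = 99.844 * 64.6
Vout = 6449.92 mV

6449.92 mV


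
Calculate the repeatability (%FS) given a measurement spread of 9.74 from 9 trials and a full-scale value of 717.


Repeatability = (spread / full scale) * 100%.
R = (9.74 / 717) * 100
R = 1.358 %FS

1.358 %FS


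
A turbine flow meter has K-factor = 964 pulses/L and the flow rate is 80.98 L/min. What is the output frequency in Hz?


Frequency = K * Q / 60 (converting L/min to L/s).
f = 964 * 80.98 / 60
f = 78064.72 / 60
f = 1301.08 Hz

1301.08 Hz


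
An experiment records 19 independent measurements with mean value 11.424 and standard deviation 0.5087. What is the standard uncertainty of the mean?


The standard uncertainty for Type A evaluation is u = s / sqrt(n).
u = 0.5087 / sqrt(19)
u = 0.5087 / 4.3589
u = 0.1167

0.1167


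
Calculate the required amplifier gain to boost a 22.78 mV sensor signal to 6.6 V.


Gain = Vout / Vin (converting to same units).
G = 6.6 V / 22.78 mV
G = 6600.0 mV / 22.78 mV
G = 289.73

289.73


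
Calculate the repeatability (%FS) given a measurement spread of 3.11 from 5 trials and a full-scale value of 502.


Repeatability = (spread / full scale) * 100%.
R = (3.11 / 502) * 100
R = 0.62 %FS

0.62 %FS


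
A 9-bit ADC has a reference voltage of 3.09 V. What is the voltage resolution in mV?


The resolution (LSB) of an ADC is Vref / 2^n.
LSB = 3.09 / 2^9
LSB = 3.09 / 512
LSB = 0.00603516 V = 6.03515625 mV

6.03515625 mV


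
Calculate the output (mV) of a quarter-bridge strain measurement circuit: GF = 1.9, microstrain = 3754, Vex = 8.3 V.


Quarter bridge output: Vout = (GF * epsilon * Vex) / 4.
Vout = (1.9 * 3754e-6 * 8.3) / 4
Vout = 0.05920058 / 4 V
Vout = 0.01480015 V = 14.8001 mV

14.8001 mV


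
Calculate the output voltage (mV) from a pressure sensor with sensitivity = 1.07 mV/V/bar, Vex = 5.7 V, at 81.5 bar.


Output = sensitivity * Vex * P.
Vout = 1.07 * 5.7 * 81.5
Vout = 6.099 * 81.5
Vout = 497.07 mV

497.07 mV


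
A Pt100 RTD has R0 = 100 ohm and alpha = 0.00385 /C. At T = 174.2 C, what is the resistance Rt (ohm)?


The RTD equation: Rt = R0 * (1 + alpha * T).
Rt = 100 * (1 + 0.00385 * 174.2)
Rt = 100 * (1 + 0.67067)
Rt = 100 * 1.67067
Rt = 167.067 ohm

167.067 ohm


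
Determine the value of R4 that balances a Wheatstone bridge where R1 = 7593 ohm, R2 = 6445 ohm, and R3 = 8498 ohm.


At balance: R1*R4 = R2*R3, so R4 = R2*R3/R1.
R4 = 6445 * 8498 / 7593
R4 = 54769610 / 7593
R4 = 7213.17 ohm

7213.17 ohm


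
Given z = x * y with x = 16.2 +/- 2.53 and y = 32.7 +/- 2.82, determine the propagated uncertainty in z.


For a product z = x*y, the relative uncertainty is:
uz/z = sqrt((ux/x)^2 + (uy/y)^2)
Relative uncertainties: ux/x = 2.53/16.2 = 0.156173
uy/y = 2.82/32.7 = 0.086239
z = 16.2 * 32.7 = 529.7
uz = 529.7 * sqrt(0.156173^2 + 0.086239^2) = 94.506

94.506


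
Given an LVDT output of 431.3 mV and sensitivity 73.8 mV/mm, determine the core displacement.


Displacement = Vout / sensitivity.
d = 431.3 / 73.8
d = 5.844 mm

5.844 mm


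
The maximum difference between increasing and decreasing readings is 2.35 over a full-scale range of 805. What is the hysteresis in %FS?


Hysteresis = (max difference / full scale) * 100%.
H = (2.35 / 805) * 100
H = 0.292 %FS

0.292 %FS


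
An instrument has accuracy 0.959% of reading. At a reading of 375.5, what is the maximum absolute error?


Absolute error = (accuracy% / 100) * reading.
Error = (0.959 / 100) * 375.5
Error = 0.00959 * 375.5
Error = 3.601

3.601


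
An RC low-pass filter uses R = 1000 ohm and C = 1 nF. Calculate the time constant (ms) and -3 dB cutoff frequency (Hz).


Time constant: tau = R * C.
tau = 1000 * 1.00e-09 = 1e-06 s
tau = 0.001 ms
Cutoff frequency: fc = 1 / (2*pi*R*C).
fc = 1 / (2*pi*1e-06) = 159154.94 Hz

tau = 0.001 ms, fc = 159154.94 Hz


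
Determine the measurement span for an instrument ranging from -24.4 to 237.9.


Span = upper range - lower range.
Span = 237.9 - (-24.4)
Span = 262.3

262.3


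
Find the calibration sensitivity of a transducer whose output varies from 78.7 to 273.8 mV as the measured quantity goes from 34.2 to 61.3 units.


Sensitivity = (y2 - y1) / (x2 - x1).
S = (273.8 - 78.7) / (61.3 - 34.2)
S = 195.1 / 27.1
S = 7.1993 mV/unit

7.1993 mV/unit


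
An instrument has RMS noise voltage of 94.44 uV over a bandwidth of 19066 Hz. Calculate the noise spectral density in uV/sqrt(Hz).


Noise spectral density = Vrms / sqrt(BW).
NSD = 94.44 / sqrt(19066)
NSD = 94.44 / 138.0797
NSD = 0.684 uV/sqrt(Hz)

0.684 uV/sqrt(Hz)


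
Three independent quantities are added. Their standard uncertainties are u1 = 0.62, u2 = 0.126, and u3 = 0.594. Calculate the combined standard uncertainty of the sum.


For a sum of independent quantities, uc = sqrt(u1^2 + u2^2 + u3^2).
uc = sqrt(0.62^2 + 0.126^2 + 0.594^2)
uc = sqrt(0.3844 + 0.015876 + 0.352836)
uc = 0.8678

0.8678


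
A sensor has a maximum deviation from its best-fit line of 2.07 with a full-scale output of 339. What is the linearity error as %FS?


Linearity error = (max deviation / full scale) * 100%.
Linearity = (2.07 / 339) * 100
Linearity = 0.611 %FS

0.611 %FS


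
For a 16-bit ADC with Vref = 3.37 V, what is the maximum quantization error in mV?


The maximum quantization error is +/- LSB/2.
LSB = Vref / 2^n = 3.37 / 65536 = 5.142e-05 V
Max error = LSB / 2 = 5.142e-05 / 2 = 2.571e-05 V
Max error = 0.0257 mV

0.0257 mV


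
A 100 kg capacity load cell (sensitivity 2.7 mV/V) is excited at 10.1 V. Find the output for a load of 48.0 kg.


Vout = rated_output * Vex * (load / capacity).
Vout = 2.7 * 10.1 * (48.0 / 100)
Vout = 2.7 * 10.1 * 0.48
Vout = 13.09 mV

13.09 mV


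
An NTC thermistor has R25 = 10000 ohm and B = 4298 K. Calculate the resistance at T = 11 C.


NTC thermistor equation: Rt = R25 * exp(B * (1/T - 1/T25)).
T in Kelvin: 284.15 K, T25 = 298.15 K
1/T - 1/T25 = 1/284.15 - 1/298.15 = 0.00016525
B * (1/T - 1/T25) = 4298 * 0.00016525 = 0.7103
Rt = 10000 * exp(0.7103) = 20345.0 ohm

20345.0 ohm


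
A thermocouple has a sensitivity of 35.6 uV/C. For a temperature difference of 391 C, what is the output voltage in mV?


The thermocouple output V = sensitivity * dT.
V = 35.6 uV/C * 391 C
V = 13919.6 uV
V = 13.92 mV

13.92 mV


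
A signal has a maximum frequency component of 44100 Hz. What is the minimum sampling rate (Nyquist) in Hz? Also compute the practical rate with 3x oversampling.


By Nyquist theorem, fs_min = 2 * fmax.
fs_min = 2 * 44100 = 88200 Hz
Practical rate = 3 * fs_min = 3 * 88200 = 264600 Hz

fs_min = 88200 Hz, fs_practical = 264600 Hz


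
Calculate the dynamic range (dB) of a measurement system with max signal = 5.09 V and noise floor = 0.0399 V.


Dynamic range = 20 * log10(Vmax / Vnoise).
DR = 20 * log10(5.09 / 0.0399)
DR = 20 * log10(127.57)
DR = 42.11 dB

42.11 dB


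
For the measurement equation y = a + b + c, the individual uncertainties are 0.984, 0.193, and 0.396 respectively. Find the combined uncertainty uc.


For a sum of independent quantities, uc = sqrt(u1^2 + u2^2 + u3^2).
uc = sqrt(0.984^2 + 0.193^2 + 0.396^2)
uc = sqrt(0.968256 + 0.037249 + 0.156816)
uc = 1.0781

1.0781


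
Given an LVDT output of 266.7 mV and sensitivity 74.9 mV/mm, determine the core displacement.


Displacement = Vout / sensitivity.
d = 266.7 / 74.9
d = 3.561 mm

3.561 mm


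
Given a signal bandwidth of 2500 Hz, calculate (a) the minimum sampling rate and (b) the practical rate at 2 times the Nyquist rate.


By Nyquist theorem, fs_min = 2 * fmax.
fs_min = 2 * 2500 = 5000 Hz
Practical rate = 2 * fs_min = 2 * 5000 = 10000 Hz

fs_min = 5000 Hz, fs_practical = 10000 Hz


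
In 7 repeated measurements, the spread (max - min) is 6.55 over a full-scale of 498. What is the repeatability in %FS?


Repeatability = (spread / full scale) * 100%.
R = (6.55 / 498) * 100
R = 1.315 %FS

1.315 %FS


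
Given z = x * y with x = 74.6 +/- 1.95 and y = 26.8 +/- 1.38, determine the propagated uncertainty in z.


For a product z = x*y, the relative uncertainty is:
uz/z = sqrt((ux/x)^2 + (uy/y)^2)
Relative uncertainties: ux/x = 1.95/74.6 = 0.026139
uy/y = 1.38/26.8 = 0.051493
z = 74.6 * 26.8 = 1999.3
uz = 1999.3 * sqrt(0.026139^2 + 0.051493^2) = 115.453

115.453


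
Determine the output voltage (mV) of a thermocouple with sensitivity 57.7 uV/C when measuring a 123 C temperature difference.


The thermocouple output V = sensitivity * dT.
V = 57.7 uV/C * 123 C
V = 7097.1 uV
V = 7.097 mV

7.097 mV


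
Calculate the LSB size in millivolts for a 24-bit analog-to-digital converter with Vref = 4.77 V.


The resolution (LSB) of an ADC is Vref / 2^n.
LSB = 4.77 / 2^24
LSB = 4.77 / 16777216
LSB = 2.8e-07 V = 0.00028431 mV

0.00028431 mV


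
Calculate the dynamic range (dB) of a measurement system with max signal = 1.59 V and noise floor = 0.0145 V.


Dynamic range = 20 * log10(Vmax / Vnoise).
DR = 20 * log10(1.59 / 0.0145)
DR = 20 * log10(109.66)
DR = 40.8 dB

40.8 dB


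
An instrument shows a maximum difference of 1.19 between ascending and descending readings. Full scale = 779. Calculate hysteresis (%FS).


Hysteresis = (max difference / full scale) * 100%.
H = (1.19 / 779) * 100
H = 0.153 %FS

0.153 %FS


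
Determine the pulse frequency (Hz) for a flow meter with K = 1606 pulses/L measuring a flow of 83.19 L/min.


Frequency = K * Q / 60 (converting L/min to L/s).
f = 1606 * 83.19 / 60
f = 133603.14 / 60
f = 2226.72 Hz

2226.72 Hz


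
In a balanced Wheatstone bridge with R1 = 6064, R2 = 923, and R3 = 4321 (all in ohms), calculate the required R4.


At balance: R1*R4 = R2*R3, so R4 = R2*R3/R1.
R4 = 923 * 4321 / 6064
R4 = 3988283 / 6064
R4 = 657.7 ohm

657.7 ohm


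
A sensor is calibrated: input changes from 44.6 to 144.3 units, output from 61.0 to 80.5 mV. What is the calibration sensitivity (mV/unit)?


Sensitivity = (y2 - y1) / (x2 - x1).
S = (80.5 - 61.0) / (144.3 - 44.6)
S = 19.5 / 99.7
S = 0.1956 mV/unit

0.1956 mV/unit


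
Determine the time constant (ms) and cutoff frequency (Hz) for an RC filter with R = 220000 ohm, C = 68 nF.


Time constant: tau = R * C.
tau = 220000 * 6.80e-08 = 0.01496 s
tau = 14.96 ms
Cutoff frequency: fc = 1 / (2*pi*R*C).
fc = 1 / (2*pi*0.01496) = 10.64 Hz

tau = 14.96 ms, fc = 10.64 Hz


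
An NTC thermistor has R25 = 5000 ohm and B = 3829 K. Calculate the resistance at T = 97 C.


NTC thermistor equation: Rt = R25 * exp(B * (1/T - 1/T25)).
T in Kelvin: 370.15 K, T25 = 298.15 K
1/T - 1/T25 = 1/370.15 - 1/298.15 = -0.00065241
B * (1/T - 1/T25) = 3829 * -0.00065241 = -2.4981
Rt = 5000 * exp(-2.4981) = 411.2 ohm

411.2 ohm


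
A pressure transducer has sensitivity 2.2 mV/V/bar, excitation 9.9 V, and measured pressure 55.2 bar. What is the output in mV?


Output = sensitivity * Vex * P.
Vout = 2.2 * 9.9 * 55.2
Vout = 21.78 * 55.2
Vout = 1202.26 mV

1202.26 mV


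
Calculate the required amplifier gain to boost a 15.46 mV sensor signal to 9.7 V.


Gain = Vout / Vin (converting to same units).
G = 9.7 V / 15.46 mV
G = 9700.0 mV / 15.46 mV
G = 627.43

627.43


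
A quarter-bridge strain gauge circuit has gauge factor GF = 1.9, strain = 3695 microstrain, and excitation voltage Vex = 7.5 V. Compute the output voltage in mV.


Quarter bridge output: Vout = (GF * epsilon * Vex) / 4.
Vout = (1.9 * 3695e-6 * 7.5) / 4
Vout = 0.05265375 / 4 V
Vout = 0.01316344 V = 13.1634 mV

13.1634 mV


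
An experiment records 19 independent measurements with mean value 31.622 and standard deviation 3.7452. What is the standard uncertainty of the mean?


The standard uncertainty for Type A evaluation is u = s / sqrt(n).
u = 3.7452 / sqrt(19)
u = 3.7452 / 4.3589
u = 0.8592

0.8592


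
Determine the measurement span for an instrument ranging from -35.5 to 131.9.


Span = upper range - lower range.
Span = 131.9 - (-35.5)
Span = 167.4

167.4


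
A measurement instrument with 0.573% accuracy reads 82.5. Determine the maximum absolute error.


Absolute error = (accuracy% / 100) * reading.
Error = (0.573 / 100) * 82.5
Error = 0.00573 * 82.5
Error = 0.4727

0.4727


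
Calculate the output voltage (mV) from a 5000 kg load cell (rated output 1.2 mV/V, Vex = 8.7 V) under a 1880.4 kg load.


Vout = rated_output * Vex * (load / capacity).
Vout = 1.2 * 8.7 * (1880.4 / 5000)
Vout = 1.2 * 8.7 * 0.37608
Vout = 3.926 mV

3.926 mV


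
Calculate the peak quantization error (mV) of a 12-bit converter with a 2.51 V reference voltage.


The maximum quantization error is +/- LSB/2.
LSB = Vref / 2^n = 2.51 / 4096 = 0.00061279 V
Max error = LSB / 2 = 0.00061279 / 2 = 0.0003064 V
Max error = 0.3064 mV

0.3064 mV


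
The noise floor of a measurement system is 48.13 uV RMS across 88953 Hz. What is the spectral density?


Noise spectral density = Vrms / sqrt(BW).
NSD = 48.13 / sqrt(88953)
NSD = 48.13 / 298.2499
NSD = 0.1614 uV/sqrt(Hz)

0.1614 uV/sqrt(Hz)


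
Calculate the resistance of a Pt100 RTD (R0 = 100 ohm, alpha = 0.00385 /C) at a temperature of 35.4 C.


The RTD equation: Rt = R0 * (1 + alpha * T).
Rt = 100 * (1 + 0.00385 * 35.4)
Rt = 100 * (1 + 0.13629)
Rt = 100 * 1.13629
Rt = 113.629 ohm

113.629 ohm


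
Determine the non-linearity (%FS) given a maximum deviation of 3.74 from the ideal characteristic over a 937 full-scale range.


Linearity error = (max deviation / full scale) * 100%.
Linearity = (3.74 / 937) * 100
Linearity = 0.399 %FS

0.399 %FS


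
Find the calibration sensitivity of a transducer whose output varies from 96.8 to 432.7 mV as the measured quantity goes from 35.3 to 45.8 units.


Sensitivity = (y2 - y1) / (x2 - x1).
S = (432.7 - 96.8) / (45.8 - 35.3)
S = 335.9 / 10.5
S = 31.9905 mV/unit

31.9905 mV/unit


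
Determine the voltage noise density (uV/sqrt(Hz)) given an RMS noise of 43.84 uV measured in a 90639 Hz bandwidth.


Noise spectral density = Vrms / sqrt(BW).
NSD = 43.84 / sqrt(90639)
NSD = 43.84 / 301.0631
NSD = 0.1456 uV/sqrt(Hz)

0.1456 uV/sqrt(Hz)


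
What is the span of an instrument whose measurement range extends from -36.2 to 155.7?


Span = upper range - lower range.
Span = 155.7 - (-36.2)
Span = 191.9

191.9


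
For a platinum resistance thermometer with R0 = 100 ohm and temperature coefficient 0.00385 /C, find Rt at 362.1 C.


The RTD equation: Rt = R0 * (1 + alpha * T).
Rt = 100 * (1 + 0.00385 * 362.1)
Rt = 100 * (1 + 1.394085)
Rt = 100 * 2.394085
Rt = 239.409 ohm

239.409 ohm


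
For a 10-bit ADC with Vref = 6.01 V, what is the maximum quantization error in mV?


The maximum quantization error is +/- LSB/2.
LSB = Vref / 2^n = 6.01 / 1024 = 0.00586914 V
Max error = LSB / 2 = 0.00586914 / 2 = 0.00293457 V
Max error = 2.9346 mV

2.9346 mV


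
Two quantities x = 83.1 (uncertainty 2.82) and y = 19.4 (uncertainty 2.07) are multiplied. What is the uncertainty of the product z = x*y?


For a product z = x*y, the relative uncertainty is:
uz/z = sqrt((ux/x)^2 + (uy/y)^2)
Relative uncertainties: ux/x = 2.82/83.1 = 0.033935
uy/y = 2.07/19.4 = 0.106701
z = 83.1 * 19.4 = 1612.1
uz = 1612.1 * sqrt(0.033935^2 + 0.106701^2) = 180.507

180.507


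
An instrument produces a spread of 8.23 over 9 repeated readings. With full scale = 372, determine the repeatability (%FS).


Repeatability = (spread / full scale) * 100%.
R = (8.23 / 372) * 100
R = 2.212 %FS

2.212 %FS


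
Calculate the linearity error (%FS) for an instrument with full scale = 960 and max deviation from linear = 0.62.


Linearity error = (max deviation / full scale) * 100%.
Linearity = (0.62 / 960) * 100
Linearity = 0.065 %FS

0.065 %FS


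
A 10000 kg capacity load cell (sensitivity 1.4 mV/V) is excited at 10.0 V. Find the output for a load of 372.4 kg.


Vout = rated_output * Vex * (load / capacity).
Vout = 1.4 * 10.0 * (372.4 / 10000)
Vout = 1.4 * 10.0 * 0.03724
Vout = 0.521 mV

0.521 mV


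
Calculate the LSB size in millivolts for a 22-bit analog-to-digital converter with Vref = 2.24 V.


The resolution (LSB) of an ADC is Vref / 2^n.
LSB = 2.24 / 2^22
LSB = 2.24 / 4194304
LSB = 5.3e-07 V = 0.00053406 mV

0.00053406 mV


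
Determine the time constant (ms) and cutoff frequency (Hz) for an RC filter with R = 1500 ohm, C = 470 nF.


Time constant: tau = R * C.
tau = 1500 * 4.70e-07 = 0.000705 s
tau = 0.705 ms
Cutoff frequency: fc = 1 / (2*pi*R*C).
fc = 1 / (2*pi*0.000705) = 225.75 Hz

tau = 0.705 ms, fc = 225.75 Hz


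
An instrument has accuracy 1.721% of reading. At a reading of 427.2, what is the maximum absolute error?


Absolute error = (accuracy% / 100) * reading.
Error = (1.721 / 100) * 427.2
Error = 0.01721 * 427.2
Error = 7.3521

7.3521


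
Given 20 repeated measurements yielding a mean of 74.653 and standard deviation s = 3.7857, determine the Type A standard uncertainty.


The standard uncertainty for Type A evaluation is u = s / sqrt(n).
u = 3.7857 / sqrt(20)
u = 3.7857 / 4.4721
u = 0.8465

0.8465


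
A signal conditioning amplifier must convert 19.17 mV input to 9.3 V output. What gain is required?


Gain = Vout / Vin (converting to same units).
G = 9.3 V / 19.17 mV
G = 9300.0 mV / 19.17 mV
G = 485.13

485.13


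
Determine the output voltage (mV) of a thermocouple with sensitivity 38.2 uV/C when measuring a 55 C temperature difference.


The thermocouple output V = sensitivity * dT.
V = 38.2 uV/C * 55 C
V = 2101.0 uV
V = 2.101 mV

2.101 mV


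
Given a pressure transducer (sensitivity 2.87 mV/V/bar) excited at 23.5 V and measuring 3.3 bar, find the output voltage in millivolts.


Output = sensitivity * Vex * P.
Vout = 2.87 * 23.5 * 3.3
Vout = 67.445 * 3.3
Vout = 222.57 mV

222.57 mV


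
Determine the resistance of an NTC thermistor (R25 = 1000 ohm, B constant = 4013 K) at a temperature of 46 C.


NTC thermistor equation: Rt = R25 * exp(B * (1/T - 1/T25)).
T in Kelvin: 319.15 K, T25 = 298.15 K
1/T - 1/T25 = 1/319.15 - 1/298.15 = -0.00022069
B * (1/T - 1/T25) = 4013 * -0.00022069 = -0.8856
Rt = 1000 * exp(-0.8856) = 412.4 ohm

412.4 ohm


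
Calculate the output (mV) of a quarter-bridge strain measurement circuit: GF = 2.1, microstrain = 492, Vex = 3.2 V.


Quarter bridge output: Vout = (GF * epsilon * Vex) / 4.
Vout = (2.1 * 492e-6 * 3.2) / 4
Vout = 0.00330624 / 4 V
Vout = 0.00082656 V = 0.8266 mV

0.8266 mV


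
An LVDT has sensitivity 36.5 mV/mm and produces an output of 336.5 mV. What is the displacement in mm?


Displacement = Vout / sensitivity.
d = 336.5 / 36.5
d = 9.219 mm

9.219 mm


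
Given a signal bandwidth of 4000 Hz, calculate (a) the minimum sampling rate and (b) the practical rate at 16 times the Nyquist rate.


By Nyquist theorem, fs_min = 2 * fmax.
fs_min = 2 * 4000 = 8000 Hz
Practical rate = 16 * fs_min = 16 * 8000 = 128000 Hz

fs_min = 8000 Hz, fs_practical = 128000 Hz


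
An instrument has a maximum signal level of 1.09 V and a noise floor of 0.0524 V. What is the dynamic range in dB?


Dynamic range = 20 * log10(Vmax / Vnoise).
DR = 20 * log10(1.09 / 0.0524)
DR = 20 * log10(20.8)
DR = 26.36 dB

26.36 dB


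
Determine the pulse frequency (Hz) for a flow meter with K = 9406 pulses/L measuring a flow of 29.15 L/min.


Frequency = K * Q / 60 (converting L/min to L/s).
f = 9406 * 29.15 / 60
f = 274184.9 / 60
f = 4569.75 Hz

4569.75 Hz


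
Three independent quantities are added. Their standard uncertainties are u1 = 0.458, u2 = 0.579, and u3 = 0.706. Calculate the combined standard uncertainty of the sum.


For a sum of independent quantities, uc = sqrt(u1^2 + u2^2 + u3^2).
uc = sqrt(0.458^2 + 0.579^2 + 0.706^2)
uc = sqrt(0.209764 + 0.335241 + 0.498436)
uc = 1.0215

1.0215


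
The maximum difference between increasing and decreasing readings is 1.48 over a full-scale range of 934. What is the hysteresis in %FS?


Hysteresis = (max difference / full scale) * 100%.
H = (1.48 / 934) * 100
H = 0.158 %FS

0.158 %FS


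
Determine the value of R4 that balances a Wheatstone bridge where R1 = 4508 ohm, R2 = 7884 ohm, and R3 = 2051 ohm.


At balance: R1*R4 = R2*R3, so R4 = R2*R3/R1.
R4 = 7884 * 2051 / 4508
R4 = 16170084 / 4508
R4 = 3586.98 ohm

3586.98 ohm


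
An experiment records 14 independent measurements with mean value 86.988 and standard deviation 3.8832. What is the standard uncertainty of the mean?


The standard uncertainty for Type A evaluation is u = s / sqrt(n).
u = 3.8832 / sqrt(14)
u = 3.8832 / 3.7417
u = 1.0378

1.0378


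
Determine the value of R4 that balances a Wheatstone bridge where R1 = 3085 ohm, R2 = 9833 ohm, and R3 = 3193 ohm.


At balance: R1*R4 = R2*R3, so R4 = R2*R3/R1.
R4 = 9833 * 3193 / 3085
R4 = 31396769 / 3085
R4 = 10177.23 ohm

10177.23 ohm


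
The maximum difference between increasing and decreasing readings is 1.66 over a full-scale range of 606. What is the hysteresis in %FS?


Hysteresis = (max difference / full scale) * 100%.
H = (1.66 / 606) * 100
H = 0.274 %FS

0.274 %FS


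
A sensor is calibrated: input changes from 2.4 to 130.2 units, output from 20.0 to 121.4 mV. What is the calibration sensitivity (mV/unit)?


Sensitivity = (y2 - y1) / (x2 - x1).
S = (121.4 - 20.0) / (130.2 - 2.4)
S = 101.4 / 127.8
S = 0.7934 mV/unit

0.7934 mV/unit


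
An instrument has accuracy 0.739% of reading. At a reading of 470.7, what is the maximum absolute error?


Absolute error = (accuracy% / 100) * reading.
Error = (0.739 / 100) * 470.7
Error = 0.00739 * 470.7
Error = 3.4785

3.4785


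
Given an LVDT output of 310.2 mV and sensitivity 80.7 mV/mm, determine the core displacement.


Displacement = Vout / sensitivity.
d = 310.2 / 80.7
d = 3.844 mm

3.844 mm


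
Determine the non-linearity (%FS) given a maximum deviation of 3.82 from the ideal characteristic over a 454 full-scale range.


Linearity error = (max deviation / full scale) * 100%.
Linearity = (3.82 / 454) * 100
Linearity = 0.841 %FS

0.841 %FS


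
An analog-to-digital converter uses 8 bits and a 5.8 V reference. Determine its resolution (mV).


The resolution (LSB) of an ADC is Vref / 2^n.
LSB = 5.8 / 2^8
LSB = 5.8 / 256
LSB = 0.02265625 V = 22.65625 mV

22.65625 mV


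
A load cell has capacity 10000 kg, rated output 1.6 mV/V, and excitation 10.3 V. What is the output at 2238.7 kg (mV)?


Vout = rated_output * Vex * (load / capacity).
Vout = 1.6 * 10.3 * (2238.7 / 10000)
Vout = 1.6 * 10.3 * 0.22387
Vout = 3.689 mV

3.689 mV


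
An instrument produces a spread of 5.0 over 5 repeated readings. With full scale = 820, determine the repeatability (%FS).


Repeatability = (spread / full scale) * 100%.
R = (5.0 / 820) * 100
R = 0.61 %FS

0.61 %FS


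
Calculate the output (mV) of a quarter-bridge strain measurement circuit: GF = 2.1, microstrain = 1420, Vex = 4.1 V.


Quarter bridge output: Vout = (GF * epsilon * Vex) / 4.
Vout = (2.1 * 1420e-6 * 4.1) / 4
Vout = 0.0122262 / 4 V
Vout = 0.00305655 V = 3.0565 mV

3.0565 mV


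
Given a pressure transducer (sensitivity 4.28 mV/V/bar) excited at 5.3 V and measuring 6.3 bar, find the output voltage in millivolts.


Output = sensitivity * Vex * P.
Vout = 4.28 * 5.3 * 6.3
Vout = 22.684 * 6.3
Vout = 142.91 mV

142.91 mV


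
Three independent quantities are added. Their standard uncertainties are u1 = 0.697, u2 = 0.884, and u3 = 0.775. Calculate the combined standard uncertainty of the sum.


For a sum of independent quantities, uc = sqrt(u1^2 + u2^2 + u3^2).
uc = sqrt(0.697^2 + 0.884^2 + 0.775^2)
uc = sqrt(0.485809 + 0.781456 + 0.600625)
uc = 1.3667

1.3667


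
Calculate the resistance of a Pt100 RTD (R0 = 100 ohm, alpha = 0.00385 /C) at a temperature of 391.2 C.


The RTD equation: Rt = R0 * (1 + alpha * T).
Rt = 100 * (1 + 0.00385 * 391.2)
Rt = 100 * (1 + 1.50612)
Rt = 100 * 2.50612
Rt = 250.612 ohm

250.612 ohm


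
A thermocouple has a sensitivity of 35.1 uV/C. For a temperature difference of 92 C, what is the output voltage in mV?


The thermocouple output V = sensitivity * dT.
V = 35.1 uV/C * 92 C
V = 3229.2 uV
V = 3.229 mV

3.229 mV


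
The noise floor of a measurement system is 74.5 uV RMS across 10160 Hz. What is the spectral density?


Noise spectral density = Vrms / sqrt(BW).
NSD = 74.5 / sqrt(10160)
NSD = 74.5 / 100.7968
NSD = 0.7391 uV/sqrt(Hz)

0.7391 uV/sqrt(Hz)


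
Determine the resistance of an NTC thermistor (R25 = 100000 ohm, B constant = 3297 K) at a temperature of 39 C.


NTC thermistor equation: Rt = R25 * exp(B * (1/T - 1/T25)).
T in Kelvin: 312.15 K, T25 = 298.15 K
1/T - 1/T25 = 1/312.15 - 1/298.15 = -0.00015043
B * (1/T - 1/T25) = 3297 * -0.00015043 = -0.496
Rt = 100000 * exp(-0.496) = 60898.4 ohm

60898.4 ohm


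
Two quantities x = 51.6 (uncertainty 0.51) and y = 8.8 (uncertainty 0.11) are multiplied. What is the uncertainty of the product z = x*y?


For a product z = x*y, the relative uncertainty is:
uz/z = sqrt((ux/x)^2 + (uy/y)^2)
Relative uncertainties: ux/x = 0.51/51.6 = 0.009884
uy/y = 0.11/8.8 = 0.0125
z = 51.6 * 8.8 = 454.1
uz = 454.1 * sqrt(0.009884^2 + 0.0125^2) = 7.236

7.236


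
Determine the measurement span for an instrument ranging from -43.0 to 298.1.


Span = upper range - lower range.
Span = 298.1 - (-43.0)
Span = 341.1

341.1


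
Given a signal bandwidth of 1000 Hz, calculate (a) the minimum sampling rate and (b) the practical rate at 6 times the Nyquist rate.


By Nyquist theorem, fs_min = 2 * fmax.
fs_min = 2 * 1000 = 2000 Hz
Practical rate = 6 * fs_min = 6 * 2000 = 12000 Hz

fs_min = 2000 Hz, fs_practical = 12000 Hz


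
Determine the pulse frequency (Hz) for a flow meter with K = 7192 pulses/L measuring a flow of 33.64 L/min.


Frequency = K * Q / 60 (converting L/min to L/s).
f = 7192 * 33.64 / 60
f = 241938.88 / 60
f = 4032.31 Hz

4032.31 Hz


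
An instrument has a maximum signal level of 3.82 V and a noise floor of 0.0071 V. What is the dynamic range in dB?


Dynamic range = 20 * log10(Vmax / Vnoise).
DR = 20 * log10(3.82 / 0.0071)
DR = 20 * log10(538.03)
DR = 54.62 dB

54.62 dB


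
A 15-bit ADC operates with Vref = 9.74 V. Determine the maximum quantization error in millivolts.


The maximum quantization error is +/- LSB/2.
LSB = Vref / 2^n = 9.74 / 32768 = 0.00029724 V
Max error = LSB / 2 = 0.00029724 / 2 = 0.00014862 V
Max error = 0.1486 mV

0.1486 mV


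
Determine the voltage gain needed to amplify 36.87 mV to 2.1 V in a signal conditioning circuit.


Gain = Vout / Vin (converting to same units).
G = 2.1 V / 36.87 mV
G = 2100.0 mV / 36.87 mV
G = 56.96

56.96


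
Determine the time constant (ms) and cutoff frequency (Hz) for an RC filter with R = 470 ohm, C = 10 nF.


Time constant: tau = R * C.
tau = 470 * 1.00e-08 = 4.7e-06 s
tau = 0.0047 ms
Cutoff frequency: fc = 1 / (2*pi*R*C).
fc = 1 / (2*pi*4.7e-06) = 33862.75 Hz

tau = 0.0047 ms, fc = 33862.75 Hz


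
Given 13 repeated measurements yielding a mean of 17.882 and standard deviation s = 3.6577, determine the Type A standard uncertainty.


The standard uncertainty for Type A evaluation is u = s / sqrt(n).
u = 3.6577 / sqrt(13)
u = 3.6577 / 3.6056
u = 1.0145

1.0145


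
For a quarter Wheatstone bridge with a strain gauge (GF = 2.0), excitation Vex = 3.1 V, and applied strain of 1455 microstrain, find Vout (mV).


Quarter bridge output: Vout = (GF * epsilon * Vex) / 4.
Vout = (2.0 * 1455e-6 * 3.1) / 4
Vout = 0.009021 / 4 V
Vout = 0.00225525 V = 2.2552 mV

2.2552 mV


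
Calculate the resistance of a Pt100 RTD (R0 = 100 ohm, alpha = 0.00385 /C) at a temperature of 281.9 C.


The RTD equation: Rt = R0 * (1 + alpha * T).
Rt = 100 * (1 + 0.00385 * 281.9)
Rt = 100 * (1 + 1.085315)
Rt = 100 * 2.085315
Rt = 208.531 ohm

208.531 ohm


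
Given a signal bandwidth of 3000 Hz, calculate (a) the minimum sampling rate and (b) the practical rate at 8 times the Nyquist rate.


By Nyquist theorem, fs_min = 2 * fmax.
fs_min = 2 * 3000 = 6000 Hz
Practical rate = 8 * fs_min = 8 * 6000 = 48000 Hz

fs_min = 6000 Hz, fs_practical = 48000 Hz


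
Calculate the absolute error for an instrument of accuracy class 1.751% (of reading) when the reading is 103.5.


Absolute error = (accuracy% / 100) * reading.
Error = (1.751 / 100) * 103.5
Error = 0.01751 * 103.5
Error = 1.8123

1.8123


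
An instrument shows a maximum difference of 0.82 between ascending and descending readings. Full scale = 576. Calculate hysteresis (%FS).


Hysteresis = (max difference / full scale) * 100%.
H = (0.82 / 576) * 100
H = 0.142 %FS

0.142 %FS


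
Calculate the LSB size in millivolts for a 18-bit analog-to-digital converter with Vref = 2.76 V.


The resolution (LSB) of an ADC is Vref / 2^n.
LSB = 2.76 / 2^18
LSB = 2.76 / 262144
LSB = 1.053e-05 V = 0.01052856 mV

0.01052856 mV


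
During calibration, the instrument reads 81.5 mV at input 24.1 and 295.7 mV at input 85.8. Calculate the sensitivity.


Sensitivity = (y2 - y1) / (x2 - x1).
S = (295.7 - 81.5) / (85.8 - 24.1)
S = 214.2 / 61.7
S = 3.4716 mV/unit

3.4716 mV/unit


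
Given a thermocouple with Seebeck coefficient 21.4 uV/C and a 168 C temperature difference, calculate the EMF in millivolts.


The thermocouple output V = sensitivity * dT.
V = 21.4 uV/C * 168 C
V = 3595.2 uV
V = 3.595 mV

3.595 mV


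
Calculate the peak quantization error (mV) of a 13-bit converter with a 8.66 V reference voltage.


The maximum quantization error is +/- LSB/2.
LSB = Vref / 2^n = 8.66 / 8192 = 0.00105713 V
Max error = LSB / 2 = 0.00105713 / 2 = 0.00052856 V
Max error = 0.5286 mV

0.5286 mV


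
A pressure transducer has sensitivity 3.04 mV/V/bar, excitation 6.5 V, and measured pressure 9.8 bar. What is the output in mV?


Output = sensitivity * Vex * P.
Vout = 3.04 * 6.5 * 9.8
Vout = 19.76 * 9.8
Vout = 193.65 mV

193.65 mV


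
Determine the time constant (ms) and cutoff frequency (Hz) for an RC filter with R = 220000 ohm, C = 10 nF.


Time constant: tau = R * C.
tau = 220000 * 1.00e-08 = 0.0022 s
tau = 2.2 ms
Cutoff frequency: fc = 1 / (2*pi*R*C).
fc = 1 / (2*pi*0.0022) = 72.34 Hz

tau = 2.2 ms, fc = 72.34 Hz


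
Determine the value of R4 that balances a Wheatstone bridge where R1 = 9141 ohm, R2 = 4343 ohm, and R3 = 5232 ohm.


At balance: R1*R4 = R2*R3, so R4 = R2*R3/R1.
R4 = 4343 * 5232 / 9141
R4 = 22722576 / 9141
R4 = 2485.79 ohm

2485.79 ohm


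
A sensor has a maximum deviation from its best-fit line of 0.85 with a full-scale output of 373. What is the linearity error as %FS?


Linearity error = (max deviation / full scale) * 100%.
Linearity = (0.85 / 373) * 100
Linearity = 0.228 %FS

0.228 %FS


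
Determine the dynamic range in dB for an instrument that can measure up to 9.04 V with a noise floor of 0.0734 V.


Dynamic range = 20 * log10(Vmax / Vnoise).
DR = 20 * log10(9.04 / 0.0734)
DR = 20 * log10(123.16)
DR = 41.81 dB

41.81 dB


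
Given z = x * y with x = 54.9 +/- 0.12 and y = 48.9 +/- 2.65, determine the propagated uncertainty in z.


For a product z = x*y, the relative uncertainty is:
uz/z = sqrt((ux/x)^2 + (uy/y)^2)
Relative uncertainties: ux/x = 0.12/54.9 = 0.002186
uy/y = 2.65/48.9 = 0.054192
z = 54.9 * 48.9 = 2684.6
uz = 2684.6 * sqrt(0.002186^2 + 0.054192^2) = 145.603

145.603


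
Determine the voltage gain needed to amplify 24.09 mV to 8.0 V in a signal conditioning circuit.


Gain = Vout / Vin (converting to same units).
G = 8.0 V / 24.09 mV
G = 8000.0 mV / 24.09 mV
G = 332.09

332.09


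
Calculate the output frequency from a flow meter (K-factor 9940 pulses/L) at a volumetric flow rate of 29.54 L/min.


Frequency = K * Q / 60 (converting L/min to L/s).
f = 9940 * 29.54 / 60
f = 293627.6 / 60
f = 4893.79 Hz

4893.79 Hz


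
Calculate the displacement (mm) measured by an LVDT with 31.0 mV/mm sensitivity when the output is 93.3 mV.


Displacement = Vout / sensitivity.
d = 93.3 / 31.0
d = 3.01 mm

3.01 mm


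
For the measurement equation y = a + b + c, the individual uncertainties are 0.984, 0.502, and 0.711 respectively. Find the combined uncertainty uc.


For a sum of independent quantities, uc = sqrt(u1^2 + u2^2 + u3^2).
uc = sqrt(0.984^2 + 0.502^2 + 0.711^2)
uc = sqrt(0.968256 + 0.252004 + 0.505521)
uc = 1.3137

1.3137


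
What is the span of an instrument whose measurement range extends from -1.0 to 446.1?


Span = upper range - lower range.
Span = 446.1 - (-1.0)
Span = 447.1

447.1


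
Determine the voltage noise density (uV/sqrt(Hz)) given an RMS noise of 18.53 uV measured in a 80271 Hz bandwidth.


Noise spectral density = Vrms / sqrt(BW).
NSD = 18.53 / sqrt(80271)
NSD = 18.53 / 283.3214
NSD = 0.0654 uV/sqrt(Hz)

0.0654 uV/sqrt(Hz)


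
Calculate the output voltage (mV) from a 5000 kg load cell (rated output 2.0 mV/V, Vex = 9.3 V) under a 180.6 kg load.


Vout = rated_output * Vex * (load / capacity).
Vout = 2.0 * 9.3 * (180.6 / 5000)
Vout = 2.0 * 9.3 * 0.03612
Vout = 0.672 mV

0.672 mV


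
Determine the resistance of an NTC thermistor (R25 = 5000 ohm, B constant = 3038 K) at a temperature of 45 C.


NTC thermistor equation: Rt = R25 * exp(B * (1/T - 1/T25)).
T in Kelvin: 318.15 K, T25 = 298.15 K
1/T - 1/T25 = 1/318.15 - 1/298.15 = -0.00021084
B * (1/T - 1/T25) = 3038 * -0.00021084 = -0.6405
Rt = 5000 * exp(-0.6405) = 2635.0 ohm

2635.0 ohm


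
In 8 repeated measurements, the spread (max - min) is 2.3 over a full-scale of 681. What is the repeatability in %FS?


Repeatability = (spread / full scale) * 100%.
R = (2.3 / 681) * 100
R = 0.338 %FS

0.338 %FS
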